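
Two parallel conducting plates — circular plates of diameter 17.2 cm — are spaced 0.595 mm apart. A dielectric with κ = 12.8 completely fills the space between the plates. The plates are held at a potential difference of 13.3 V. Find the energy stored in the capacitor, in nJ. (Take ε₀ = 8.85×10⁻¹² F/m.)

U ≈ 391 nJ

A = π(17.2/2 cm)² = 2.32×10⁻² m².
C = κε₀A/d = 12.8 × 8.85×10⁻¹² × 2.32×10⁻² / 5.95×10⁻⁴ = 4.42×10⁻⁹ F.
U = ½CV² = ½ × 4.42×10⁻⁹ × (13.3)² = 3.91×10⁻⁷ J.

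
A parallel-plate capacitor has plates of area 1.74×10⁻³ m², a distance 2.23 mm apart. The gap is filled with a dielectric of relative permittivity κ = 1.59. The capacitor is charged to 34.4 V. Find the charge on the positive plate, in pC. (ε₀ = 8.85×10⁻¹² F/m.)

C = κε₀A/d = 1.59 × 8.85×10⁻¹² × 1.74×10⁻³ / 2.23×10⁻³ = 1.10×10⁻¹¹ F.
Q = CV = 1.10×10⁻¹¹ × 34.4 = 3.78×10⁻¹⁰ C.

378 pC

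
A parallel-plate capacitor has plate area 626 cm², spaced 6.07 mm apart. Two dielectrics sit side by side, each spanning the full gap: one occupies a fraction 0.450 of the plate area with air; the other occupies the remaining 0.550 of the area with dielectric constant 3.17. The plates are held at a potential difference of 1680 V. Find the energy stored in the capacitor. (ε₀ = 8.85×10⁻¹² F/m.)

A = 626 cm² = 6.26×10⁻² m².
Side-by-side slabs ⇒ two capacitors in parallel, each spanning the full gap.
C₁ = κ₁ε₀A₁/d = 1.00 × 8.85×10⁻¹² × 2.82×10⁻² / 6.07×10⁻³ = 4.11×10⁻¹¹ F.
C₂ = κ₂ε₀A₂/d = 3.17 × 8.85×10⁻¹² × 3.44×10⁻² / 6.07×10⁻³ = 1.59×10⁻¹⁰ F.
C = C₁ + C₂ = 2.00×10⁻¹⁰ F.
U = ½CV² = ½ × 2.00×10⁻¹⁰ × (1680)² = 2.83×10⁻⁴ J.

U ≈ 283 μJ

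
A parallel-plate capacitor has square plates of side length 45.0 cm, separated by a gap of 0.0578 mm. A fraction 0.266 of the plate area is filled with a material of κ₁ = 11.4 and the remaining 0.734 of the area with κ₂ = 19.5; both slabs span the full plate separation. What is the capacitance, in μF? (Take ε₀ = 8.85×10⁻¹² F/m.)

A = (45.0 cm)² = 0.203 m².
Side-by-side slabs ⇒ two capacitors in parallel, each spanning the full gap.
C₁ = κ₁ε₀A₁/d = 11.4 × 8.85×10⁻¹² × 5.39×10⁻² / 5.78×10⁻⁵ = 9.40×10⁻⁸ F.
C₂ = κ₂ε₀A₂/d = 19.5 × 8.85×10⁻¹² × 0.149 / 5.78×10⁻⁵ = 4.44×10⁻⁷ F.
C = C₁ + C₂ = 5.38×10⁻⁷ F.

0.538 μF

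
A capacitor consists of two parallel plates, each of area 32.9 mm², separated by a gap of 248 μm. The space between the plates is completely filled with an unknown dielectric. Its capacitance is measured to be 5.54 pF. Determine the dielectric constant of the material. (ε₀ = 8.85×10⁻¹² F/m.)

A = 32.9 mm² = 3.29×10⁻⁵ m².
κ = Cd/(ε₀A) = 5.54×10⁻¹² × 2.48×10⁻⁴ / (8.85×10⁻¹² × 3.29×10⁻⁵) = 4.72.

κ ≈ 4.72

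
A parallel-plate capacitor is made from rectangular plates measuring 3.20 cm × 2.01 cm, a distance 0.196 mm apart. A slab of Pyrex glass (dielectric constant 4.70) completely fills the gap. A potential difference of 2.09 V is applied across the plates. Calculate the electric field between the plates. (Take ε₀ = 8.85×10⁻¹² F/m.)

E = V/d = 2.09 / 1.96×10⁻⁴ = 1.07×10⁴ V/m.

E ≈ 10.7 V/mm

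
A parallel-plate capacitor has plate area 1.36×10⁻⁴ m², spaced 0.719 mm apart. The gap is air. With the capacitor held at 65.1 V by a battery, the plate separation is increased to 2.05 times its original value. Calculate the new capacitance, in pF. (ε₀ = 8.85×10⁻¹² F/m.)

Initially C₁ = ε₀A/d = 8.85×10⁻¹² × 1.36×10⁻⁴ / 7.19×10⁻⁴ = 1.67×10⁻¹² F.
C = ε₀A/d scales as 1/d, so C₂/C₁ = d₁/d₂ = 1/2.05 = 0.488.
C₂ = 0.488 × 1.67×10⁻¹² = 8.17×10⁻¹³ F.

0.817 pF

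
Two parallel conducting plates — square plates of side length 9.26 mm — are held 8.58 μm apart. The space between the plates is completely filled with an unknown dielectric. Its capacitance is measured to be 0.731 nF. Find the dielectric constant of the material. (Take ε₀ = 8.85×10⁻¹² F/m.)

A = (9.26 mm)² = 8.57×10⁻⁵ m².
κ = Cd/(ε₀A) = 7.31×10⁻¹⁰ × 8.58×10⁻⁶ / (8.85×10⁻¹² × 8.57×10⁻⁵) = 8.26.

κ ≈ 8.26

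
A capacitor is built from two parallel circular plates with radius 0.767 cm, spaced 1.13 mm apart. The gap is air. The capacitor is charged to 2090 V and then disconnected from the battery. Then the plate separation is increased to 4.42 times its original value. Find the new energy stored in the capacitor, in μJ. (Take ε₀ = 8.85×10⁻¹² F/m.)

A = π(0.767 cm)² = 1.85×10⁻⁴ m².
Initially C₁ = ε₀A/d = 8.85×10⁻¹² × 1.85×10⁻⁴ / 1.13×10⁻³ = 1.45×10⁻¹² F.
U₁ = 3.16×10⁻⁶ J.
Isolated ⇒ Q is held fixed. C₂ = 0.226 C₁ and U = Q²/(2C), so U₂/U₁ = C₁/C₂ = 4.42.
U₂ = 4.42 × 3.16×10⁻⁶ = 1.40×10⁻⁵ J.

U ≈ 14.0 μJ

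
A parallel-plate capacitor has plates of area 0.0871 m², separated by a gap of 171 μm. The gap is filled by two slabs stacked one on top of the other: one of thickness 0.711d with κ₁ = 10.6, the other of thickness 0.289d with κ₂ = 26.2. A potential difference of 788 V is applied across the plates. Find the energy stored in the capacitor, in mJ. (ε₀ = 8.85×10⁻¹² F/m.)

U ≈ 17.9 mJ

Stacked slabs ⇒ two capacitors in series, each with the full plate area.
C₁ = κ₁ε₀A/d₁ = 10.6 × 8.85×10⁻¹² × 8.71×10⁻² / 1.22×10⁻⁴ = 6.72×10⁻⁸ F.
C₂ = κ₂ε₀A/d₂ = 26.2 × 8.85×10⁻¹² × 8.71×10⁻² / 4.94×10⁻⁵ = 4.09×10⁻⁷ F.
C = (1/C₁ + 1/C₂)⁻¹ = 5.77×10⁻⁸ F.
U = ½CV² = ½ × 5.77×10⁻⁸ × (788)² = 1.79×10⁻² J.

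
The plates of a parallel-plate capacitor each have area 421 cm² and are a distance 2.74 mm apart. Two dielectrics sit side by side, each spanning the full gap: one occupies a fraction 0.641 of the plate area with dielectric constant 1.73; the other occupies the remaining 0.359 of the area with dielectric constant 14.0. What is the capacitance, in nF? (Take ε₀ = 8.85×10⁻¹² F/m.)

A = 421 cm² = 4.21×10⁻² m².
Side-by-side slabs ⇒ two capacitors in parallel, each spanning the full gap.
C₁ = κ₁ε₀A₁/d = 1.73 × 8.85×10⁻¹² × 2.70×10⁻² / 2.74×10⁻³ = 1.51×10⁻¹⁰ F.
C₂ = κ₂ε₀A₂/d = 14.0 × 8.85×10⁻¹² × 1.51×10⁻² / 2.74×10⁻³ = 6.83×10⁻¹⁰ F.
C = C₁ + C₂ = 8.34×10⁻¹⁰ F.

C ≈ 0.834 nF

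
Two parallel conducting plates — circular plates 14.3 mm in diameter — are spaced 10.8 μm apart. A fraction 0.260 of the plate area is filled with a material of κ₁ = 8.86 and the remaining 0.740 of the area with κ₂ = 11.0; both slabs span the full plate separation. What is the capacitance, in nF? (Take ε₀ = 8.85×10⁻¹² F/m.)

A = π(14.3/2 mm)² = 1.61×10⁻⁴ m².
Side-by-side slabs ⇒ two capacitors in parallel, each spanning the full gap.
C₁ = κ₁ε₀A₁/d = 8.86 × 8.85×10⁻¹² × 4.18×10⁻⁵ / 1.08×10⁻⁵ = 3.03×10⁻¹⁰ F.
C₂ = κ₂ε₀A₂/d = 11.0 × 8.85×10⁻¹² × 1.19×10⁻⁴ / 1.08×10⁻⁵ = 1.07×10⁻⁹ F.
C = C₁ + C₂ = 1.37×10⁻⁹ F.

1.37 nF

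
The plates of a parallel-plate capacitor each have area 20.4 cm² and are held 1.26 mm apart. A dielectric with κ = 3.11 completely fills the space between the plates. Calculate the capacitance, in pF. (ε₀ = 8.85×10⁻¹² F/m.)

A = 20.4 cm² = 2.04×10⁻³ m².
C = κε₀A/d = 3.11 × 8.85×10⁻¹² × 2.04×10⁻³ / 1.26×10⁻³ = 4.46×10⁻¹¹ F.

44.6 pF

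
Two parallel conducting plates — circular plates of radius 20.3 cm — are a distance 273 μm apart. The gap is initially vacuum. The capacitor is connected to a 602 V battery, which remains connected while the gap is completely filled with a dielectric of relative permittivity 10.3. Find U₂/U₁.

U₂/U₁ ≈ 10.3

Battery connected ⇒ V is held fixed.
C₂ = 10.3 C₁ and U = ½CV², so U₂/U₁ = C₂/C₁ = 10.3.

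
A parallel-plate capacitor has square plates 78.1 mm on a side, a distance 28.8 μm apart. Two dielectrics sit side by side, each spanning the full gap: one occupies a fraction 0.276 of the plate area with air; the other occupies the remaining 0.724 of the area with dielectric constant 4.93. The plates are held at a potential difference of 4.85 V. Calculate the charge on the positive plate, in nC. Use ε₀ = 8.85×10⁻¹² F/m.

35.0 nC

A = (78.1 mm)² = 6.10×10⁻³ m².
Side-by-side slabs ⇒ two capacitors in parallel, each spanning the full gap.
C₁ = κ₁ε₀A₁/d = 1.00 × 8.85×10⁻¹² × 1.68×10⁻³ / 2.88×10⁻⁵ = 5.17×10⁻¹⁰ F.
C₂ = κ₂ε₀A₂/d = 4.93 × 8.85×10⁻¹² × 4.42×10⁻³ / 2.88×10⁻⁵ = 6.69×10⁻⁹ F.
C = C₁ + C₂ = 7.21×10⁻⁹ F.
Q = CV = 7.21×10⁻⁹ × 4.85 = 3.50×10⁻⁸ C.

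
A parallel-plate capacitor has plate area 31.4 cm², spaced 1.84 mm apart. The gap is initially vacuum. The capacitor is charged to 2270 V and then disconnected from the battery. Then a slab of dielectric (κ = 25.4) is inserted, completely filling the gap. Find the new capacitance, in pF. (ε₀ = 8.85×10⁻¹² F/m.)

384 pF

A = 31.4 cm² = 3.14×10⁻³ m².
Initially C₁ = ε₀A/d = 8.85×10⁻¹² × 3.14×10⁻³ / 1.84×10⁻³ = 1.51×10⁻¹¹ F.
C = κε₀A/d scales with κ, so C₂/C₁ = κ = 25.4.
C₂ = 25.4 × 1.51×10⁻¹¹ = 3.84×10⁻¹⁰ F.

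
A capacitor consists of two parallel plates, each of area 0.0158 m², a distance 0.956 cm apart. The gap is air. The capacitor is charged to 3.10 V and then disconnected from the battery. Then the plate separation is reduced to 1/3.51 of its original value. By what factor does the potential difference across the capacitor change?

Isolated ⇒ Q is held fixed.
C₂ = 3.51 C₁ and V = Q/C, so V₂/V₁ = C₁/C₂ = 0.285.

V₂/V₁ ≈ 0.285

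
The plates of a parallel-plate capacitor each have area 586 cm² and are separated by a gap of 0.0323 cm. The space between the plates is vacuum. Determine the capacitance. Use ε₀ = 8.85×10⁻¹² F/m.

A = 586 cm² = 5.86×10⁻² m².
C = ε₀A/d = 8.85×10⁻¹² × 5.86×10⁻² / 3.23×10⁻⁴ = 1.61×10⁻⁹ F.

1.61 nF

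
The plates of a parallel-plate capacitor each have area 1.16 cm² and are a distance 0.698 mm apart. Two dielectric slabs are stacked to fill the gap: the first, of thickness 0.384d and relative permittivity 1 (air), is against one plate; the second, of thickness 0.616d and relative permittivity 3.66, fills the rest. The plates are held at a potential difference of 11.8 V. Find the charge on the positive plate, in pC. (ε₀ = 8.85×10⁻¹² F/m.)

A = 1.16 cm² = 1.16×10⁻⁴ m².
Stacked slabs ⇒ two capacitors in series, each with the full plate area.
C₁ = κ₁ε₀A/d₁ = 1.00 × 8.85×10⁻¹² × 1.16×10⁻⁴ / 2.68×10⁻⁴ = 3.83×10⁻¹² F.
C₂ = κ₂ε₀A/d₂ = 3.66 × 8.85×10⁻¹² × 1.16×10⁻⁴ / 4.30×10⁻⁴ = 8.74×10⁻¹² F.
C = (1/C₁ + 1/C₂)⁻¹ = 2.66×10⁻¹² F.
Q = CV = 2.66×10⁻¹² × 11.8 = 3.14×10⁻¹¹ C.

Q ≈ 31.4 pC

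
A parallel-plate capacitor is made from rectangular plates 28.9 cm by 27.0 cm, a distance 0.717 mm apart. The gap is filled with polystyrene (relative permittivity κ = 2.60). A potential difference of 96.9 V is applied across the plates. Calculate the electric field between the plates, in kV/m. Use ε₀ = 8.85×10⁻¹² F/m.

E ≈ 135 kV/m

E = V/d = 96.9 / 7.17×10⁻⁴ = 1.35×10⁵ V/m.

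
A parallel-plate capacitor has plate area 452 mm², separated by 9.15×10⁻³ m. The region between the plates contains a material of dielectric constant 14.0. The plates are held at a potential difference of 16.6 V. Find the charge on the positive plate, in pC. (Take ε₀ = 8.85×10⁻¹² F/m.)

102 pC

A = 452 mm² = 4.52×10⁻⁴ m².
C = κε₀A/d = 14.0 × 8.85×10⁻¹² × 4.52×10⁻⁴ / 9.15×10⁻³ = 6.12×10⁻¹² F.
Q = CV = 6.12×10⁻¹² × 16.6 = 1.02×10⁻¹⁰ C.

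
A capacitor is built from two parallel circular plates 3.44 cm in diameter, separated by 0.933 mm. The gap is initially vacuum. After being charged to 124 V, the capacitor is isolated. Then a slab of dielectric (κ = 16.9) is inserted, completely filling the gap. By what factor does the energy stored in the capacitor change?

Isolated ⇒ Q is held fixed.
C₂ = 16.9 C₁ and U = Q²/(2C), so U₂/U₁ = C₁/C₂ = 0.0592.

U₂/U₁ ≈ 0.0592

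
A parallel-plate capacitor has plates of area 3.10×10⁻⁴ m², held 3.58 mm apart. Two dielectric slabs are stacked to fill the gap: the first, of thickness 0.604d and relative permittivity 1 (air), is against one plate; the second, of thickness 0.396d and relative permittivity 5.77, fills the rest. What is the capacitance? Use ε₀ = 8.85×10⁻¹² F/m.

Stacked slabs ⇒ two capacitors in series, each with the full plate area.
C₁ = κ₁ε₀A/d₁ = 1.00 × 8.85×10⁻¹² × 3.10×10⁻⁴ / 2.16×10⁻³ = 1.27×10⁻¹² F.
C₂ = κ₂ε₀A/d₂ = 5.77 × 8.85×10⁻¹² × 3.10×10⁻⁴ / 1.42×10⁻³ = 1.12×10⁻¹¹ F.
C = (1/C₁ + 1/C₂)⁻¹ = 1.14×10⁻¹² F.

C ≈ 1.14 pF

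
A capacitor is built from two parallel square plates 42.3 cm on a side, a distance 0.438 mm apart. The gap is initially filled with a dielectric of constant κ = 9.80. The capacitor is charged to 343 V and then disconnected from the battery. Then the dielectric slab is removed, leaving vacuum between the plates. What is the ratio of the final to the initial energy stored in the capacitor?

U₂/U₁ ≈ 9.80

Isolated ⇒ Q is held fixed.
C₂ = 0.102 C₁ and U = Q²/(2C), so U₂/U₁ = C₁/C₂ = 9.80.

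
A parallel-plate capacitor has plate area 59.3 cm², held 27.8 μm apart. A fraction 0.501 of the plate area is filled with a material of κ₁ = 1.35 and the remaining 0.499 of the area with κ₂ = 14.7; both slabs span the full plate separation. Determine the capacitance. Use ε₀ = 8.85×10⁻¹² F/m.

A = 59.3 cm² = 5.93×10⁻³ m².
Side-by-side slabs ⇒ two capacitors in parallel, each spanning the full gap.
C₁ = κ₁ε₀A₁/d = 1.35 × 8.85×10⁻¹² × 2.97×10⁻³ / 2.78×10⁻⁵ = 1.28×10⁻⁹ F.
C₂ = κ₂ε₀A₂/d = 14.7 × 8.85×10⁻¹² × 2.96×10⁻³ / 2.78×10⁻⁵ = 1.38×10⁻⁸ F.
C = C₁ + C₂ = 1.51×10⁻⁸ F.

15.1 nF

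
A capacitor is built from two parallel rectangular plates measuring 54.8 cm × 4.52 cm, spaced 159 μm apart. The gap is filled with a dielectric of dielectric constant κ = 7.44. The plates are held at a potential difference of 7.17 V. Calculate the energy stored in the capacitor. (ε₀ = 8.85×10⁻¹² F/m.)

U ≈ 264 nJ

A = 54.8 × 4.52 cm² = 2.48×10⁻² m².
C = κε₀A/d = 7.44 × 8.85×10⁻¹² × 2.48×10⁻² / 1.59×10⁻⁴ = 1.03×10⁻⁸ F.
U = ½CV² = ½ × 1.03×10⁻⁸ × (7.17)² = 2.64×10⁻⁷ J.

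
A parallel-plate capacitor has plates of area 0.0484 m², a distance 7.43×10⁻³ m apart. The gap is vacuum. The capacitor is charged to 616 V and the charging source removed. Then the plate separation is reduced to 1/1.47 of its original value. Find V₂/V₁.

Isolated ⇒ Q is held fixed.
C₂ = 1.47 C₁ and V = Q/C, so V₂/V₁ = C₁/C₂ = 0.680.

0.680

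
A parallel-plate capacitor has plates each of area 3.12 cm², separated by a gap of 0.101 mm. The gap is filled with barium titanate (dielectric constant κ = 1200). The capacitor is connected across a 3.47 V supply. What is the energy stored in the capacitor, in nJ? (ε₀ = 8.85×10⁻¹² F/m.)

A = 3.12 cm² = 3.12×10⁻⁴ m².
C = κε₀A/d = 1200 × 8.85×10⁻¹² × 3.12×10⁻⁴ / 1.01×10⁻⁴ = 3.28×10⁻⁸ F.
U = ½CV² = ½ × 3.28×10⁻⁸ × (3.47)² = 1.98×10⁻⁷ J.

U ≈ 198 nJ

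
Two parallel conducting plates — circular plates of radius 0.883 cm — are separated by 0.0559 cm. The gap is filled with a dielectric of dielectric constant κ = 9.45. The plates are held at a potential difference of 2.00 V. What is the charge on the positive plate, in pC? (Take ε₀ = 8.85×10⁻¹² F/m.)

A = π(0.883 cm)² = 2.45×10⁻⁴ m².
C = κε₀A/d = 9.45 × 8.85×10⁻¹² × 2.45×10⁻⁴ / 5.59×10⁻⁴ = 3.66×10⁻¹¹ F.
Q = CV = 3.66×10⁻¹¹ × 2.00 = 7.33×10⁻¹¹ C.

73.3 pC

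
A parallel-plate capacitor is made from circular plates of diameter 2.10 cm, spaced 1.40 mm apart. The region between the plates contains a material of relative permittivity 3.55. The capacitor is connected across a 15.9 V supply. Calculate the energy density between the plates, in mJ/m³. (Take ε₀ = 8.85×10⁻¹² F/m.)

E = V/d = 15.9 / 1.40×10⁻³ = 1.14×10⁴ V/m.
u = ½κε₀E² = ½ × 3.55 × 8.85×10⁻¹² × (1.14×10⁴)² = 2.03×10⁻³ J/m³.

u ≈ 2.03 mJ/m³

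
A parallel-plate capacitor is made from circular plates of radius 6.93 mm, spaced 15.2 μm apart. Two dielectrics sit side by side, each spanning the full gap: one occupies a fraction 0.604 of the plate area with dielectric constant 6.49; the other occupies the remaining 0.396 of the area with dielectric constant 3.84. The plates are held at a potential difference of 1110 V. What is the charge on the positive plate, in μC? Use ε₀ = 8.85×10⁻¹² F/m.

A = π(6.93 mm)² = 1.51×10⁻⁴ m².
Side-by-side slabs ⇒ two capacitors in parallel, each spanning the full gap.
C₁ = κ₁ε₀A₁/d = 6.49 × 8.85×10⁻¹² × 9.11×10⁻⁵ / 1.52×10⁻⁵ = 3.44×10⁻¹⁰ F.
C₂ = κ₂ε₀A₂/d = 3.84 × 8.85×10⁻¹² × 5.97×10⁻⁵ / 1.52×10⁻⁵ = 1.34×10⁻¹⁰ F.
C = C₁ + C₂ = 4.78×10⁻¹⁰ F.
Q = CV = 4.78×10⁻¹⁰ × 1110 = 5.31×10⁻⁷ C.

Q ≈ 0.531 μC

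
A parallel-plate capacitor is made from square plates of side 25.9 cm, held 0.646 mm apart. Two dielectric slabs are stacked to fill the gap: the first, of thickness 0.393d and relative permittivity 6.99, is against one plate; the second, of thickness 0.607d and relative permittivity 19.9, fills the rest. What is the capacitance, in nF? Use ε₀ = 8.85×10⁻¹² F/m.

A = (25.9 cm)² = 6.71×10⁻² m².
Stacked slabs ⇒ two capacitors in series, each with the full plate area.
C₁ = κ₁ε₀A/d₁ = 6.99 × 8.85×10⁻¹² × 6.71×10⁻² / 2.54×10⁻⁴ = 1.63×10⁻⁸ F.
C₂ = κ₂ε₀A/d₂ = 19.9 × 8.85×10⁻¹² × 6.71×10⁻² / 3.92×10⁻⁴ = 3.01×10⁻⁸ F.
C = (1/C₁ + 1/C₂)⁻¹ = 1.06×10⁻⁸ F.

10.6 nF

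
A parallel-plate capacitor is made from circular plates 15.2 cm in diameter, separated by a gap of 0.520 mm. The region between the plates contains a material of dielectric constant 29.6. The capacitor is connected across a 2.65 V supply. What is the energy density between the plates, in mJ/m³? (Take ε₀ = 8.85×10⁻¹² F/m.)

u ≈ 3.40 mJ/m³

E = V/d = 2.65 / 5.20×10⁻⁴ = 5.10×10³ V/m.
u = ½κε₀E² = ½ × 29.6 × 8.85×10⁻¹² × (5.10×10³)² = 3.40×10⁻³ J/m³.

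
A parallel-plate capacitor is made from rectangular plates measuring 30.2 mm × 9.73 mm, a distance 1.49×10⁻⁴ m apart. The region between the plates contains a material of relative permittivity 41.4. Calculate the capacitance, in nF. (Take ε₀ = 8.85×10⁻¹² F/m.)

A = 30.2 × 9.73 mm² = 2.94×10⁻⁴ m².
C = κε₀A/d = 41.4 × 8.85×10⁻¹² × 2.94×10⁻⁴ / 1.49×10⁻⁴ = 7.23×10⁻¹⁰ F.

0.723 nF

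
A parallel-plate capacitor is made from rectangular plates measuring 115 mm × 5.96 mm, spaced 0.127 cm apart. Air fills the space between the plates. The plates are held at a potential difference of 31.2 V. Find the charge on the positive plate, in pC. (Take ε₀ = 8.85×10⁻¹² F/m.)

Q ≈ 149 pC

A = 115 × 5.96 mm² = 6.85×10⁻⁴ m².
C = ε₀A/d = 8.85×10⁻¹² × 6.85×10⁻⁴ / 1.27×10⁻³ = 4.78×10⁻¹² F.
Q = CV = 4.78×10⁻¹² × 31.2 = 1.49×10⁻¹⁰ C.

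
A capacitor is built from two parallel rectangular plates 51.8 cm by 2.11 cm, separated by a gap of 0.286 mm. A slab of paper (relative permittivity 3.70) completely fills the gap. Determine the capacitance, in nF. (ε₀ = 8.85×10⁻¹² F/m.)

A = 51.8 × 2.11 cm² = 1.09×10⁻² m².
C = κε₀A/d = 3.70 × 8.85×10⁻¹² × 1.09×10⁻² / 2.86×10⁻⁴ = 1.25×10⁻⁹ F.

1.25 nF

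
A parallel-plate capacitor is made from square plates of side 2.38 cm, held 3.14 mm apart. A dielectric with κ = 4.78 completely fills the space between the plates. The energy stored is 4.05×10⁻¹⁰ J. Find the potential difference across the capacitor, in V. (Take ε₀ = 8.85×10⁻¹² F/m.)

10.3 V

A = (2.38 cm)² = 5.66×10⁻⁴ m².
C = κε₀A/d = 4.78 × 8.85×10⁻¹² × 5.66×10⁻⁴ / 3.14×10⁻³ = 7.63×10⁻¹² F.
V = √(2U/C) = √(2 × 4.05×10⁻¹⁰ / 7.63×10⁻¹²) = 10.3 V.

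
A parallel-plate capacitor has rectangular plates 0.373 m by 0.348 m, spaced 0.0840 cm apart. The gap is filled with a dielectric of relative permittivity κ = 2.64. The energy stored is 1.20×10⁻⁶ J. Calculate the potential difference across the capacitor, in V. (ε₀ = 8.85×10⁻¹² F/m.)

25.8 V

A = 0.373 × 0.348 m² = 0.130 m².
C = κε₀A/d = 2.64 × 8.85×10⁻¹² × 0.130 / 8.40×10⁻⁴ = 3.61×10⁻⁹ F.
V = √(2U/C) = √(2 × 1.20×10⁻⁶ / 3.61×10⁻⁹) = 25.8 V.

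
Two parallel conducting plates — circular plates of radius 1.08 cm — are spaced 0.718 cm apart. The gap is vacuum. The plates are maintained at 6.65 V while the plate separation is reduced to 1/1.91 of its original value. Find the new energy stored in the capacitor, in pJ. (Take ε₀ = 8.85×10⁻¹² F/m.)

U ≈ 19.1 pJ

A = π(1.08 cm)² = 3.66×10⁻⁴ m².
Initially C₁ = ε₀A/d = 8.85×10⁻¹² × 3.66×10⁻⁴ / 7.18×10⁻³ = 4.52×10⁻¹³ F.
U₁ = 9.99×10⁻¹² J.
Battery connected ⇒ V is held fixed. C₂ = 1.91 C₁ and U = ½CV², so U₂/U₁ = C₂/C₁ = 1.91.
U₂ = 1.91 × 9.99×10⁻¹² = 1.91×10⁻¹¹ J.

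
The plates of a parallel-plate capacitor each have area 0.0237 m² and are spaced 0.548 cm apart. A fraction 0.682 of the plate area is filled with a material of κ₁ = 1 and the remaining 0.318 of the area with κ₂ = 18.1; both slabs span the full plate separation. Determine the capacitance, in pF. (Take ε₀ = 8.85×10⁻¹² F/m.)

246 pF

Side-by-side slabs ⇒ two capacitors in parallel, each spanning the full gap.
C₁ = κ₁ε₀A₁/d = 1.00 × 8.85×10⁻¹² × 1.62×10⁻² / 5.48×10⁻³ = 2.61×10⁻¹¹ F.
C₂ = κ₂ε₀A₂/d = 18.1 × 8.85×10⁻¹² × 7.54×10⁻³ / 5.48×10⁻³ = 2.20×10⁻¹⁰ F.
C = C₁ + C₂ = 2.46×10⁻¹⁰ F.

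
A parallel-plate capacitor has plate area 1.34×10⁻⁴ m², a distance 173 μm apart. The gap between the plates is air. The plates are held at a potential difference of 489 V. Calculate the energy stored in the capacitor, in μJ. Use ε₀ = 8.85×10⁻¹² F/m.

C = ε₀A/d = 8.85×10⁻¹² × 1.34×10⁻⁴ / 1.73×10⁻⁴ = 6.85×10⁻¹² F.
U = ½CV² = ½ × 6.85×10⁻¹² × (489)² = 8.20×10⁻⁷ J.

0.820 μJ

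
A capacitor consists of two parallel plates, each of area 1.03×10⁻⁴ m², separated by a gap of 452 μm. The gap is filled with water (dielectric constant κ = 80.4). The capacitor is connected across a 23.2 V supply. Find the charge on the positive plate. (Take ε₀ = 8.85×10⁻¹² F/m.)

3.76 nC

C = κε₀A/d = 80.4 × 8.85×10⁻¹² × 1.03×10⁻⁴ / 4.52×10⁻⁴ = 1.62×10⁻¹⁰ F.
Q = CV = 1.62×10⁻¹⁰ × 23.2 = 3.76×10⁻⁹ C.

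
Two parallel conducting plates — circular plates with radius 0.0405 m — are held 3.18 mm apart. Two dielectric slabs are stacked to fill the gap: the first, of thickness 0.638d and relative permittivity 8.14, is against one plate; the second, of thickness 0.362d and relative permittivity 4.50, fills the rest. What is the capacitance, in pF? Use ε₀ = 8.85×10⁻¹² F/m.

90.3 pF

A = π(0.0405 m)² = 5.15×10⁻³ m².
Stacked slabs ⇒ two capacitors in series, each with the full plate area.
C₁ = κ₁ε₀A/d₁ = 8.14 × 8.85×10⁻¹² × 5.15×10⁻³ / 2.03×10⁻³ = 1.83×10⁻¹⁰ F.
C₂ = κ₂ε₀A/d₂ = 4.50 × 8.85×10⁻¹² × 5.15×10⁻³ / 1.15×10⁻³ = 1.78×10⁻¹⁰ F.
C = (1/C₁ + 1/C₂)⁻¹ = 9.03×10⁻¹¹ F.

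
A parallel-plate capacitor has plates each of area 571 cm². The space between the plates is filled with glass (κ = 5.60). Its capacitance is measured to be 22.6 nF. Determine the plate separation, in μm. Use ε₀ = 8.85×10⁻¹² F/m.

A = 571 cm² = 5.71×10⁻² m².
d = κε₀A/C = 5.60 × 8.85×10⁻¹² × 5.71×10⁻² / 2.26×10⁻⁸ = 1.25×10⁻⁴ m.

d ≈ 125 μm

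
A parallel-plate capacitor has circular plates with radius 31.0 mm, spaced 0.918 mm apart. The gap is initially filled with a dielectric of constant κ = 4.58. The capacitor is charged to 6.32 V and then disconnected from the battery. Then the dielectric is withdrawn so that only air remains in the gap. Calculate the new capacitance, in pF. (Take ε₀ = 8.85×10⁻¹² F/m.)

29.1 pF

A = π(31.0 mm)² = 3.02×10⁻³ m².
Initially C₁ = κε₀A/d = 4.58 × 8.85×10⁻¹² × 3.02×10⁻³ / 9.18×10⁻⁴ = 1.33×10⁻¹⁰ F.
C = κε₀A/d scales with κ, so C₂/C₁ = 1/κ = 1/4.58 = 0.218.
C₂ = 0.218 × 1.33×10⁻¹⁰ = 2.91×10⁻¹¹ F.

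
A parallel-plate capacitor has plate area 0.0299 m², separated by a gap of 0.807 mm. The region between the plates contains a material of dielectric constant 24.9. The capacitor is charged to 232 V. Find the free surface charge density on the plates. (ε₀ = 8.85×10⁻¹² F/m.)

6.34 nC/cm²

C = κε₀A/d = 24.9 × 8.85×10⁻¹² × 2.99×10⁻² / 8.07×10⁻⁴ = 8.16×10⁻⁹ F.
σ = Q/A = CV/A = 8.16×10⁻⁹ × 232 / 2.99×10⁻² = 6.34×10⁻⁵ C/m².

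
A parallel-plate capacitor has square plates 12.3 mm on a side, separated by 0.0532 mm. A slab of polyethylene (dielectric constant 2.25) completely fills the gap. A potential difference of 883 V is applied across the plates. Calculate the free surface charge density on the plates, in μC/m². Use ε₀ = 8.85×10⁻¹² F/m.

A = (12.3 mm)² = 1.51×10⁻⁴ m².
C = κε₀A/d = 2.25 × 8.85×10⁻¹² × 1.51×10⁻⁴ / 5.32×10⁻⁵ = 5.66×10⁻¹¹ F.
σ = Q/A = CV/A = 5.66×10⁻¹¹ × 883 / 1.51×10⁻⁴ = 3.31×10⁻⁴ C/m².

σ ≈ 331 μC/m²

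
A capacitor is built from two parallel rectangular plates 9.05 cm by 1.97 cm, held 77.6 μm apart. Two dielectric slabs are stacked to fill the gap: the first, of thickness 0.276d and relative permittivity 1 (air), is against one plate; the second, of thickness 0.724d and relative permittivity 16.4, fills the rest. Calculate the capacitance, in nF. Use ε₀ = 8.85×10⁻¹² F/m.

C ≈ 0.635 nF

A = 9.05 × 1.97 cm² = 1.78×10⁻³ m².
Stacked slabs ⇒ two capacitors in series, each with the full plate area.
C₁ = κ₁ε₀A/d₁ = 1.00 × 8.85×10⁻¹² × 1.78×10⁻³ / 2.14×10⁻⁵ = 7.37×10⁻¹⁰ F.
C₂ = κ₂ε₀A/d₂ = 16.4 × 8.85×10⁻¹² × 1.78×10⁻³ / 5.62×10⁻⁵ = 4.61×10⁻⁹ F.
C = (1/C₁ + 1/C₂)⁻¹ = 6.35×10⁻¹⁰ F.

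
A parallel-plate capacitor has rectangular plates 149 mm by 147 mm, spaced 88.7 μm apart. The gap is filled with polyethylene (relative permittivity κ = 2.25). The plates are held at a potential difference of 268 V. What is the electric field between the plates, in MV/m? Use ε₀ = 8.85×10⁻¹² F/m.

E = V/d = 268 / 8.87×10⁻⁵ = 3.02×10⁶ V/m.

3.02 MV/m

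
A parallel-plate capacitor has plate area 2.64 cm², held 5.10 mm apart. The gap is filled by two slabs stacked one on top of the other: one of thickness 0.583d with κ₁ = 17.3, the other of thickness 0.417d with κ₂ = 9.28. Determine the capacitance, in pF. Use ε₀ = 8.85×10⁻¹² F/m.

5.83 pF

A = 2.64 cm² = 2.64×10⁻⁴ m².
Stacked slabs ⇒ two capacitors in series, each with the full plate area.
C₁ = κ₁ε₀A/d₁ = 17.3 × 8.85×10⁻¹² × 2.64×10⁻⁴ / 2.97×10⁻³ = 1.36×10⁻¹¹ F.
C₂ = κ₂ε₀A/d₂ = 9.28 × 8.85×10⁻¹² × 2.64×10⁻⁴ / 2.13×10⁻³ = 1.02×10⁻¹¹ F.
C = (1/C₁ + 1/C₂)⁻¹ = 5.83×10⁻¹² F.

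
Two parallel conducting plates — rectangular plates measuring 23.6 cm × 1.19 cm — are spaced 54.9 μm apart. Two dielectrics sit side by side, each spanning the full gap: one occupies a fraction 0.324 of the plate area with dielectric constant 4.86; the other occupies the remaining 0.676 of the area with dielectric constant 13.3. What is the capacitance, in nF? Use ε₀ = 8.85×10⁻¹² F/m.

A = 23.6 × 1.19 cm² = 2.81×10⁻³ m².
Side-by-side slabs ⇒ two capacitors in parallel, each spanning the full gap.
C₁ = κ₁ε₀A₁/d = 4.86 × 8.85×10⁻¹² × 9.10×10⁻⁴ / 5.49×10⁻⁵ = 7.13×10⁻¹⁰ F.
C₂ = κ₂ε₀A₂/d = 13.3 × 8.85×10⁻¹² × 1.90×10⁻³ / 5.49×10⁻⁵ = 4.07×10⁻⁹ F.
C = C₁ + C₂ = 4.78×10⁻⁹ F.

C ≈ 4.78 nF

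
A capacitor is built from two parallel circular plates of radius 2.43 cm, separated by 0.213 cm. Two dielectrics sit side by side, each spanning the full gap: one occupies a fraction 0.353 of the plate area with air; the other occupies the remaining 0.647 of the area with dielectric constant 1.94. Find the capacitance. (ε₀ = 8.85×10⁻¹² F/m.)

12.4 pF

A = π(2.43 cm)² = 1.86×10⁻³ m².
Side-by-side slabs ⇒ two capacitors in parallel, each spanning the full gap.
C₁ = κ₁ε₀A₁/d = 1.00 × 8.85×10⁻¹² × 6.55×10⁻⁴ / 2.13×10⁻³ = 2.72×10⁻¹² F.
C₂ = κ₂ε₀A₂/d = 1.94 × 8.85×10⁻¹² × 1.20×10⁻³ / 2.13×10⁻³ = 9.67×10⁻¹² F.
C = C₁ + C₂ = 1.24×10⁻¹¹ F.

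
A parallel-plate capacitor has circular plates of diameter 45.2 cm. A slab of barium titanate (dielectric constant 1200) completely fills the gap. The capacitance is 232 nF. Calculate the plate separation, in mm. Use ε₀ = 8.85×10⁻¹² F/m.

d ≈ 7.35 mm

A = π(45.2/2 cm)² = 0.160 m².
d = κε₀A/C = 1200 × 8.85×10⁻¹² × 0.160 / 2.32×10⁻⁷ = 7.35×10⁻³ m.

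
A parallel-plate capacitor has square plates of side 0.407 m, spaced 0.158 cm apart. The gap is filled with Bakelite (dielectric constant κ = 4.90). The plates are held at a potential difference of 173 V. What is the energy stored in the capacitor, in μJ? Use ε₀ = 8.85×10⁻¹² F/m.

A = (0.407 m)² = 0.166 m².
C = κε₀A/d = 4.90 × 8.85×10⁻¹² × 0.166 / 1.58×10⁻³ = 4.55×10⁻⁹ F.
U = ½CV² = ½ × 4.55×10⁻⁹ × (173)² = 6.80×10⁻⁵ J.

U ≈ 68.0 μJ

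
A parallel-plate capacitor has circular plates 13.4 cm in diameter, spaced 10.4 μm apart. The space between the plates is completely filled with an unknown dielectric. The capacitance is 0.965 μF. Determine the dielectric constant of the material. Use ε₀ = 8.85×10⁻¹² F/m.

A = π(13.4/2 cm)² = 1.41×10⁻² m².
κ = Cd/(ε₀A) = 9.65×10⁻⁷ × 1.04×10⁻⁵ / (8.85×10⁻¹² × 1.41×10⁻²) = 80.4.

κ ≈ 80.4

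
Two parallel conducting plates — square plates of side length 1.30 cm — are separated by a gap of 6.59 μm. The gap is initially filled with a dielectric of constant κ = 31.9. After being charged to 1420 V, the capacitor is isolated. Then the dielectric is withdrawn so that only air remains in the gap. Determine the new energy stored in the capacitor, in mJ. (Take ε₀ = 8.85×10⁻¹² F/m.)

A = (1.30 cm)² = 1.69×10⁻⁴ m².
Initially C₁ = κε₀A/d = 31.9 × 8.85×10⁻¹² × 1.69×10⁻⁴ / 6.59×10⁻⁶ = 7.24×10⁻⁹ F.
U₁ = 7.30×10⁻³ J.
Isolated ⇒ Q is held fixed. C₂ = 0.0313 C₁ and U = Q²/(2C), so U₂/U₁ = C₁/C₂ = 31.9.
U₂ = 31.9 × 7.30×10⁻³ = 0.233 J.

U ≈ 233 mJ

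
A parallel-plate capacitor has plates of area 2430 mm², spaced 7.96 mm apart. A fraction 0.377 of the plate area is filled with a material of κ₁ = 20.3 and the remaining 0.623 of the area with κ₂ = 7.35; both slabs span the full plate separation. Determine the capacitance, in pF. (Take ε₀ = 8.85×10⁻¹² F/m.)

C ≈ 33.0 pF

A = 2430 mm² = 2.43×10⁻³ m².
Side-by-side slabs ⇒ two capacitors in parallel, each spanning the full gap.
C₁ = κ₁ε₀A₁/d = 20.3 × 8.85×10⁻¹² × 9.16×10⁻⁴ / 7.96×10⁻³ = 2.07×10⁻¹¹ F.
C₂ = κ₂ε₀A₂/d = 7.35 × 8.85×10⁻¹² × 1.51×10⁻³ / 7.96×10⁻³ = 1.24×10⁻¹¹ F.
C = C₁ + C₂ = 3.30×10⁻¹¹ F.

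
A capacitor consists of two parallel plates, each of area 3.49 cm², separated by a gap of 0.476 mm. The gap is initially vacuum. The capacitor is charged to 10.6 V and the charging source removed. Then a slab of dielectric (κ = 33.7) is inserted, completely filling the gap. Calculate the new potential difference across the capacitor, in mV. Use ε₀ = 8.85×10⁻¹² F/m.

A = 3.49 cm² = 3.49×10⁻⁴ m².
Initially C₁ = ε₀A/d = 8.85×10⁻¹² × 3.49×10⁻⁴ / 4.76×10⁻⁴ = 6.49×10⁻¹² F.
V₁ = 10.6 V.
Isolated ⇒ Q is held fixed. C₂ = 33.7 C₁ and V = Q/C, so V₂/V₁ = C₁/C₂ = 0.0297.
V₂ = 0.0297 × 10.6 = 0.315 V.

V ≈ 315 mV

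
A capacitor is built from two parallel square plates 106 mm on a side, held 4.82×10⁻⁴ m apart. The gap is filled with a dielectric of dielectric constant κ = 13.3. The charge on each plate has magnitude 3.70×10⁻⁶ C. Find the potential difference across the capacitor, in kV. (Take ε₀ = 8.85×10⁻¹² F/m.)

A = (106 mm)² = 1.12×10⁻² m².
C = κε₀A/d = 13.3 × 8.85×10⁻¹² × 1.12×10⁻² / 4.82×10⁻⁴ = 2.74×10⁻⁹ F.
V = Q/C = 3.70×10⁻⁶ / 2.74×10⁻⁹ = 1.35×10³ V.

1.35 kV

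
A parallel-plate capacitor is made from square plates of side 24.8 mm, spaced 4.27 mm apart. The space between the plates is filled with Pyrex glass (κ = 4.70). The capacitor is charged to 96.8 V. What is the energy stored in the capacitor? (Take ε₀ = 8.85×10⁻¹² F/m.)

U ≈ 28.1 nJ

A = (24.8 mm)² = 6.15×10⁻⁴ m².
C = κε₀A/d = 4.70 × 8.85×10⁻¹² × 6.15×10⁻⁴ / 4.27×10⁻³ = 5.99×10⁻¹² F.
U = ½CV² = ½ × 5.99×10⁻¹² × (96.8)² = 2.81×10⁻⁸ J.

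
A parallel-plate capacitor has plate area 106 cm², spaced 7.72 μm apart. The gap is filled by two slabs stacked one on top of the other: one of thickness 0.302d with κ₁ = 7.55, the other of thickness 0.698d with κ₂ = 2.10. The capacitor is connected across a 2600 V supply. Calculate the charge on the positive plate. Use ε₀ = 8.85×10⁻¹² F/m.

Q ≈ 84.8 μC

A = 106 cm² = 1.06×10⁻² m².
Stacked slabs ⇒ two capacitors in series, each with the full plate area.
C₁ = κ₁ε₀A/d₁ = 7.55 × 8.85×10⁻¹² × 1.06×10⁻² / 2.33×10⁻⁶ = 3.04×10⁻⁷ F.
C₂ = κ₂ε₀A/d₂ = 2.10 × 8.85×10⁻¹² × 1.06×10⁻² / 5.39×10⁻⁶ = 3.66×10⁻⁸ F.
C = (1/C₁ + 1/C₂)⁻¹ = 3.26×10⁻⁸ F.
Q = CV = 3.26×10⁻⁸ × 2600 = 8.48×10⁻⁵ C.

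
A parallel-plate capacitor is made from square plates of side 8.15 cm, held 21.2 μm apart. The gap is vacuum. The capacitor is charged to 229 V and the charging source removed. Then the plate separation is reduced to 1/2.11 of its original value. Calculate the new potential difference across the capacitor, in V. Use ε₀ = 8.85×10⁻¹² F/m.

A = (8.15 cm)² = 6.64×10⁻³ m².
Initially C₁ = ε₀A/d = 8.85×10⁻¹² × 6.64×10⁻³ / 2.12×10⁻⁵ = 2.77×10⁻⁹ F.
V₁ = 2.29×10² V.
Isolated ⇒ Q is held fixed. C₂ = 2.11 C₁ and V = Q/C, so V₂/V₁ = C₁/C₂ = 0.474.
V₂ = 0.474 × 2.29×10² = 1.09×10² V.

V ≈ 109 V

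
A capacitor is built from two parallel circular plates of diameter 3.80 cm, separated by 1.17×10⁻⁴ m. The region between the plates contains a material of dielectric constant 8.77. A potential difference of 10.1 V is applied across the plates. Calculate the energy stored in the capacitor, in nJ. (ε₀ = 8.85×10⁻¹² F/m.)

38.4 nJ

A = π(3.80/2 cm)² = 1.13×10⁻³ m².
C = κε₀A/d = 8.77 × 8.85×10⁻¹² × 1.13×10⁻³ / 1.17×10⁻⁴ = 7.52×10⁻¹⁰ F.
U = ½CV² = ½ × 7.52×10⁻¹⁰ × (10.1)² = 3.84×10⁻⁸ J.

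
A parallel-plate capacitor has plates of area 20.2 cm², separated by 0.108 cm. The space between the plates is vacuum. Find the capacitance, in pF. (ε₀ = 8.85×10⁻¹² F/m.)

16.6 pF

A = 20.2 cm² = 2.02×10⁻³ m².
C = ε₀A/d = 8.85×10⁻¹² × 2.02×10⁻³ / 1.08×10⁻³ = 1.66×10⁻¹¹ F.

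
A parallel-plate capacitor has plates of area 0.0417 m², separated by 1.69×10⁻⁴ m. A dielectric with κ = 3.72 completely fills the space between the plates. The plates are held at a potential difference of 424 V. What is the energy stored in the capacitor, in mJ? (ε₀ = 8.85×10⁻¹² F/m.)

C = κε₀A/d = 3.72 × 8.85×10⁻¹² × 4.17×10⁻² / 1.69×10⁻⁴ = 8.12×10⁻⁹ F.
U = ½CV² = ½ × 8.12×10⁻⁹ × (424)² = 7.30×10⁻⁴ J.

0.730 mJ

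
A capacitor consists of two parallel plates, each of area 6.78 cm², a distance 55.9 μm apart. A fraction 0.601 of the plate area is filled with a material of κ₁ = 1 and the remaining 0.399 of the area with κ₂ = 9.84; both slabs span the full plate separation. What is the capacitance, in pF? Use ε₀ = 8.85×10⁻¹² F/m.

A = 6.78 cm² = 6.78×10⁻⁴ m².
Side-by-side slabs ⇒ two capacitors in parallel, each spanning the full gap.
C₁ = κ₁ε₀A₁/d = 1.00 × 8.85×10⁻¹² × 4.07×10⁻⁴ / 5.59×10⁻⁵ = 6.45×10⁻¹¹ F.
C₂ = κ₂ε₀A₂/d = 9.84 × 8.85×10⁻¹² × 2.71×10⁻⁴ / 5.59×10⁻⁵ = 4.21×10⁻¹⁰ F.
C = C₁ + C₂ = 4.86×10⁻¹⁰ F.

486 pF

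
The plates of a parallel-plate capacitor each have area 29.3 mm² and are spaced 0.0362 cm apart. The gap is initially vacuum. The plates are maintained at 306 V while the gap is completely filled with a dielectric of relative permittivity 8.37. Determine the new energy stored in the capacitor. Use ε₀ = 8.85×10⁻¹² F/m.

281 nJ

A = 29.3 mm² = 2.93×10⁻⁵ m².
Initially C₁ = ε₀A/d = 8.85×10⁻¹² × 2.93×10⁻⁵ / 3.62×10⁻⁴ = 7.16×10⁻¹³ F.
U₁ = 3.35×10⁻⁸ J.
Battery connected ⇒ V is held fixed. C₂ = 8.37 C₁ and U = ½CV², so U₂/U₁ = C₂/C₁ = 8.37.
U₂ = 8.37 × 3.35×10⁻⁸ = 2.81×10⁻⁷ J.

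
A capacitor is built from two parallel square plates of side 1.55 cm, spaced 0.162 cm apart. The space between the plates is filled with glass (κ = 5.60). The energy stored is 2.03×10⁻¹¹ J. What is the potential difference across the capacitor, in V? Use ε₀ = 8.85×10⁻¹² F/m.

V ≈ 2.35 V

A = (1.55 cm)² = 2.40×10⁻⁴ m².
C = κε₀A/d = 5.60 × 8.85×10⁻¹² × 2.40×10⁻⁴ / 1.62×10⁻³ = 7.35×10⁻¹² F.
V = √(2U/C) = √(2 × 2.03×10⁻¹¹ / 7.35×10⁻¹²) = 2.35 V.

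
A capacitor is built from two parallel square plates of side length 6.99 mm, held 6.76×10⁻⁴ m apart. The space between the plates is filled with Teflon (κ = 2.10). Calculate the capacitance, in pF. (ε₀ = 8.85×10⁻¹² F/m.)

A = (6.99 mm)² = 4.89×10⁻⁵ m².
C = κε₀A/d = 2.10 × 8.85×10⁻¹² × 4.89×10⁻⁵ / 6.76×10⁻⁴ = 1.34×10⁻¹² F.

1.34 pF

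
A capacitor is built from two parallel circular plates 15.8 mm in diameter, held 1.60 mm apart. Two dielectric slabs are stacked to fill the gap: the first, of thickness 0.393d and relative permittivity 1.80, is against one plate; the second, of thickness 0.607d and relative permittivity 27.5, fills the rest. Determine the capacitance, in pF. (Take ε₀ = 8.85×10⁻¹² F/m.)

A = π(15.8/2 mm)² = 1.96×10⁻⁴ m².
Stacked slabs ⇒ two capacitors in series, each with the full plate area.
C₁ = κ₁ε₀A/d₁ = 1.80 × 8.85×10⁻¹² × 1.96×10⁻⁴ / 6.29×10⁻⁴ = 4.97×10⁻¹² F.
C₂ = κ₂ε₀A/d₂ = 27.5 × 8.85×10⁻¹² × 1.96×10⁻⁴ / 9.71×10⁻⁴ = 4.91×10⁻¹¹ F.
C = (1/C₁ + 1/C₂)⁻¹ = 4.51×10⁻¹² F.

C ≈ 4.51 pF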